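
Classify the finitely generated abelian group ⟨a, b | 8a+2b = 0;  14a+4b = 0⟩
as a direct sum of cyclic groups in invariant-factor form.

Answer: M ≅ ℤ/2 ⊕ ℤ/2

Derivation:
rank_ℚ(R)=2; free=2−2=0
SNF(R) diag = [2, 2] → torsion [2, 2]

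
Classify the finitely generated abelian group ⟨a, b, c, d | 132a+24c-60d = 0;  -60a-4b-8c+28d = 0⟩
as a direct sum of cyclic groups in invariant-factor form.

rank_ℚ(R)=2; free=4−2=2
SNF(R) diag = [4, 12] → torsion [4, 12]

Answer: M ≅ ℤ^2 ⊕ ℤ/4 ⊕ ℤ/12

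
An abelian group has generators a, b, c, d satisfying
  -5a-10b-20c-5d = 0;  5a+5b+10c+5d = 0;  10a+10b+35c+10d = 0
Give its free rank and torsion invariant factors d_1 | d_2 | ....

rank_ℚ(R)=3; free=4−3=1
SNF(R) diag = [5, 5, 15] → torsion [5, 5, 15]

Answer: M ≅ ℤ^1 ⊕ ℤ/5 ⊕ ℤ/5 ⊕ ℤ/15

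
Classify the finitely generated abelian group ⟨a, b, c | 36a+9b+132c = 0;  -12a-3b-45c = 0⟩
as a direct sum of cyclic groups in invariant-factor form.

Answer: M ≅ ℤ^1 ⊕ ℤ/3 ⊕ ℤ/3

Derivation:
rank_ℚ(R)=2; free=3−2=1
SNF(R) diag = [3, 3] → torsion [3, 3]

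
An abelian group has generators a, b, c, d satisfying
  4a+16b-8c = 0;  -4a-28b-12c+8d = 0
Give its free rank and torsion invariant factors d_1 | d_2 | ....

Answer: M ≅ ℤ^2 ⊕ ℤ/4 ⊕ ℤ/4

Derivation:
rank_ℚ(R)=2; free=4−2=2
SNF(R) diag = [4, 4] → torsion [4, 4]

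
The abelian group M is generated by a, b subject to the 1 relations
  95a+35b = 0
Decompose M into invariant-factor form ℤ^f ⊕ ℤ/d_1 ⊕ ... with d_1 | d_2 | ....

Answer: M ≅ ℤ^1 ⊕ ℤ/5

Derivation:
rank_ℚ(R)=1; free=2−1=1
SNF(R) diag = [5] → torsion [5]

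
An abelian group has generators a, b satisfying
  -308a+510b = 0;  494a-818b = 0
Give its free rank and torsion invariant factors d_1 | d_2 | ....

Answer: M ≅ ℤ/2 ⊕ ℤ/2

Derivation:
rank_ℚ(R)=2; free=2−2=0
SNF(R) diag = [2, 2] → torsion [2, 2]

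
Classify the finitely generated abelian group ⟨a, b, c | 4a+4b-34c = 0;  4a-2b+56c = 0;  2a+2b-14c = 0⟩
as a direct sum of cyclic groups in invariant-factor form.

rank_ℚ(R)=3; free=3−3=0
SNF(R) diag = [2, 6, 6] → torsion [2, 6, 6]

Answer: M ≅ ℤ/2 ⊕ ℤ/6 ⊕ ℤ/6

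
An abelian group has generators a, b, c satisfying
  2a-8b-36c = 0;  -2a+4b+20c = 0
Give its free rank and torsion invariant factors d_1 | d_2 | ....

rank_ℚ(R)=2; free=3−2=1
SNF(R) diag = [2, 4] → torsion [2, 4]

Answer: M ≅ ℤ^1 ⊕ ℤ/2 ⊕ ℤ/4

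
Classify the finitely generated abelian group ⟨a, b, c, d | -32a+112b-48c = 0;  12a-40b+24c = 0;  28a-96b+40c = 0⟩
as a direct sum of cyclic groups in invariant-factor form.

rank_ℚ(R)=3; free=4−3=1
SNF(R) diag = [4, 8, 16] → torsion [4, 8, 16]

Answer: M ≅ ℤ^1 ⊕ ℤ/4 ⊕ ℤ/8 ⊕ ℤ/16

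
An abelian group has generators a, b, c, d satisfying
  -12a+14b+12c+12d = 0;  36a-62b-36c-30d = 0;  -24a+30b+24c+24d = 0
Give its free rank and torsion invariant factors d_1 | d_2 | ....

rank_ℚ(R)=3; free=4−3=1
SNF(R) diag = [2, 6, 12] → torsion [2, 6, 12]

Answer: M ≅ ℤ^1 ⊕ ℤ/2 ⊕ ℤ/6 ⊕ ℤ/12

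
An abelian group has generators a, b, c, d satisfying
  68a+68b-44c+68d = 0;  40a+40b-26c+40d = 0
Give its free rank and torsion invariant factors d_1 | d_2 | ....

rank_ℚ(R)=2; free=4−2=2
SNF(R) diag = [2, 4] → torsion [2, 4]

Answer: M ≅ ℤ^2 ⊕ ℤ/2 ⊕ ℤ/4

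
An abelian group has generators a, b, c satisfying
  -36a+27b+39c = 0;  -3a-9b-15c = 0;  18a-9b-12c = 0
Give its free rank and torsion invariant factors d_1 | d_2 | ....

rank_ℚ(R)=3; free=3−3=0
SNF(R) diag = [3, 3, 9] → torsion [3, 3, 9]

Answer: M ≅ ℤ/3 ⊕ ℤ/3 ⊕ ℤ/9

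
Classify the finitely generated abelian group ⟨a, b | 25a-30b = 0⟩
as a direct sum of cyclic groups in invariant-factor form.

Answer: M ≅ ℤ^1 ⊕ ℤ/5

Derivation:
rank_ℚ(R)=1; free=2−1=1
SNF(R) diag = [5] → torsion [5]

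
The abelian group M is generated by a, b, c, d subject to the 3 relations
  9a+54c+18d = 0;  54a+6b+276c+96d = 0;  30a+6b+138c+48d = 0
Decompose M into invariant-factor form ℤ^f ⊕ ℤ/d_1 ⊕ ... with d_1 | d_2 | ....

rank_ℚ(R)=3; free=4−3=1
SNF(R) diag = [3, 6, 18] → torsion [3, 6, 18]

Answer: M ≅ ℤ^1 ⊕ ℤ/3 ⊕ ℤ/6 ⊕ ℤ/18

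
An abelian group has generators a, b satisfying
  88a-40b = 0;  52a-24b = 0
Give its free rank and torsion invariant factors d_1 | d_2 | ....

rank_ℚ(R)=2; free=2−2=0
SNF(R) diag = [4, 8] → torsion [4, 8]

Answer: M ≅ ℤ/4 ⊕ ℤ/8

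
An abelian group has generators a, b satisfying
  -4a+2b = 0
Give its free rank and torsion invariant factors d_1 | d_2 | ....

Answer: M ≅ ℤ^1 ⊕ ℤ/2

Derivation:
rank_ℚ(R)=1; free=2−1=1
SNF(R) diag = [2] → torsion [2]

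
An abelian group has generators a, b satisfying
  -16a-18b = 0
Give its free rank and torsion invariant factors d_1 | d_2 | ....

Answer: M ≅ ℤ^1 ⊕ ℤ/2

Derivation:
rank_ℚ(R)=1; free=2−1=1
SNF(R) diag = [2] → torsion [2]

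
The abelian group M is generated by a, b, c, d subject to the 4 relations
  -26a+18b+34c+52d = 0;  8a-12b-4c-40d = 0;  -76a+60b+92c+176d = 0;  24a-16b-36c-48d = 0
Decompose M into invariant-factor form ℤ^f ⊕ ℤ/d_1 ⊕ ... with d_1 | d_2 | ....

Answer: M ≅ ℤ/2 ⊕ ℤ/4 ⊕ ℤ/12 ⊕ ℤ/24

Derivation:
rank_ℚ(R)=4; free=4−4=0
SNF(R) diag = [2, 4, 12, 24] → torsion [2, 4, 12, 24]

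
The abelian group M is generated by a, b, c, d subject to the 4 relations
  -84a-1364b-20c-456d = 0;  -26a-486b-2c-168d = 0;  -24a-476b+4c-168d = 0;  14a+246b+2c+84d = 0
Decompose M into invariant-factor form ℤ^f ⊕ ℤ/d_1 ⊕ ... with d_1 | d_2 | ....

Answer: M ≅ ℤ/2 ⊕ ℤ/4 ⊕ ℤ/12 ⊕ ℤ/24

Derivation:
rank_ℚ(R)=4; free=4−4=0
SNF(R) diag = [2, 4, 12, 24] → torsion [2, 4, 12, 24]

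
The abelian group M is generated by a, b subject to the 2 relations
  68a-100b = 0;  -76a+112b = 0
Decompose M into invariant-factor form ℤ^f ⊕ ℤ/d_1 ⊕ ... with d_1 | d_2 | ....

rank_ℚ(R)=2; free=2−2=0
SNF(R) diag = [4, 4] → torsion [4, 4]

Answer: M ≅ ℤ/4 ⊕ ℤ/4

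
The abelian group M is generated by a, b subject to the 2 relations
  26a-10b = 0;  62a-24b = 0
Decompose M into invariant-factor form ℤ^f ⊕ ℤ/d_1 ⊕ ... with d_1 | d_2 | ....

Answer: M ≅ ℤ/2 ⊕ ℤ/2

Derivation:
rank_ℚ(R)=2; free=2−2=0
SNF(R) diag = [2, 2] → torsion [2, 2]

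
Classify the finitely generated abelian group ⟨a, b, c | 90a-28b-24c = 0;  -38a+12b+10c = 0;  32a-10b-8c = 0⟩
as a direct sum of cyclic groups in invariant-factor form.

Answer: M ≅ ℤ/2 ⊕ ℤ/2 ⊕ ℤ/2

Derivation:
rank_ℚ(R)=3; free=3−3=0
SNF(R) diag = [2, 2, 2] → torsion [2, 2, 2]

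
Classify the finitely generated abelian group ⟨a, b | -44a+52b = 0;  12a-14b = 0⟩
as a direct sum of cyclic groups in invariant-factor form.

rank_ℚ(R)=2; free=2−2=0
SNF(R) diag = [2, 4] → torsion [2, 4]

Answer: M ≅ ℤ/2 ⊕ ℤ/4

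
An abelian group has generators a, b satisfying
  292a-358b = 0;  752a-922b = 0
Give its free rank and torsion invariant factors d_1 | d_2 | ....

Answer: M ≅ ℤ/2 ⊕ ℤ/4

Derivation:
rank_ℚ(R)=2; free=2−2=0
SNF(R) diag = [2, 4] → torsion [2, 4]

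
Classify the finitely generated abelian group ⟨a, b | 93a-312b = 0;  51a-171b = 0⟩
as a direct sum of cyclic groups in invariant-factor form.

rank_ℚ(R)=2; free=2−2=0
SNF(R) diag = [3, 3] → torsion [3, 3]

Answer: M ≅ ℤ/3 ⊕ ℤ/3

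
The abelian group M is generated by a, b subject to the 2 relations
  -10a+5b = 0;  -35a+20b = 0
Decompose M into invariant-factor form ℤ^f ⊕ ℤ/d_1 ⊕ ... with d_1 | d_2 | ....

rank_ℚ(R)=2; free=2−2=0
SNF(R) diag = [5, 5] → torsion [5, 5]

Answer: M ≅ ℤ/5 ⊕ ℤ/5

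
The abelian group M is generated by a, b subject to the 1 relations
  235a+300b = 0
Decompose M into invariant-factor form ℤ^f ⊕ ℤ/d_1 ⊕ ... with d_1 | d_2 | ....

rank_ℚ(R)=1; free=2−1=1
SNF(R) diag = [5] → torsion [5]

Answer: M ≅ ℤ^1 ⊕ ℤ/5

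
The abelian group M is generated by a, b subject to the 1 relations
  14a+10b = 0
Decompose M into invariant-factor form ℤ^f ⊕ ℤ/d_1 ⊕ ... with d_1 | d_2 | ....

rank_ℚ(R)=1; free=2−1=1
SNF(R) diag = [2] → torsion [2]

Answer: M ≅ ℤ^1 ⊕ ℤ/2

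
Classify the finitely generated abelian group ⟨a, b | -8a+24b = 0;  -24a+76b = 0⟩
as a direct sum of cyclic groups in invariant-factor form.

rank_ℚ(R)=2; free=2−2=0
SNF(R) diag = [4, 8] → torsion [4, 8]

Answer: M ≅ ℤ/4 ⊕ ℤ/8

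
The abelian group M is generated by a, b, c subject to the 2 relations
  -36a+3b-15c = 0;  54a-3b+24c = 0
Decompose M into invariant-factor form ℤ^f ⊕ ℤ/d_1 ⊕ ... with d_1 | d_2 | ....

rank_ℚ(R)=2; free=3−2=1
SNF(R) diag = [3, 9] → torsion [3, 9]

Answer: M ≅ ℤ^1 ⊕ ℤ/3 ⊕ ℤ/9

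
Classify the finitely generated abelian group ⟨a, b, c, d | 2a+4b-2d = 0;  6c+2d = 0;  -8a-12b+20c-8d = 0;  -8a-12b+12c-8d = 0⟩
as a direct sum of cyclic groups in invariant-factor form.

Answer: M ≅ ℤ/2 ⊕ ℤ/2 ⊕ ℤ/4 ⊕ ℤ/8

Derivation:
rank_ℚ(R)=4; free=4−4=0
SNF(R) diag = [2, 2, 4, 8] → torsion [2, 2, 4, 8]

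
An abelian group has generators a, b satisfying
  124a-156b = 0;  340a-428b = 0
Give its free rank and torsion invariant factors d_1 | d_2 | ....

rank_ℚ(R)=2; free=2−2=0
SNF(R) diag = [4, 8] → torsion [4, 8]

Answer: M ≅ ℤ/4 ⊕ ℤ/8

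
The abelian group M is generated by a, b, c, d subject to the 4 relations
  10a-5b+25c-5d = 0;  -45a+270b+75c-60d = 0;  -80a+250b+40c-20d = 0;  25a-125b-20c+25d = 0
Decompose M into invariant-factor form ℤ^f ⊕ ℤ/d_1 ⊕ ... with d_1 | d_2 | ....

rank_ℚ(R)=4; free=4−4=0
SNF(R) diag = [5, 15, 30, 30] → torsion [5, 15, 30, 30]

Answer: M ≅ ℤ/5 ⊕ ℤ/15 ⊕ ℤ/30 ⊕ ℤ/30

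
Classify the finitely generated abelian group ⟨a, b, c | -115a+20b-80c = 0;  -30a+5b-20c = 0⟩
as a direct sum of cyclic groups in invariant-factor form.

rank_ℚ(R)=2; free=3−2=1
SNF(R) diag = [5, 5] → torsion [5, 5]

Answer: M ≅ ℤ^1 ⊕ ℤ/5 ⊕ ℤ/5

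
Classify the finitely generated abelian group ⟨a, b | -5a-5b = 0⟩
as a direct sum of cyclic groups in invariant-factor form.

rank_ℚ(R)=1; free=2−1=1
SNF(R) diag = [5] → torsion [5]

Answer: M ≅ ℤ^1 ⊕ ℤ/5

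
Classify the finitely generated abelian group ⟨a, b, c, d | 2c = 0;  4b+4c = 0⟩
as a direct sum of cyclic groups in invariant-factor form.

rank_ℚ(R)=2; free=4−2=2
SNF(R) diag = [2, 4] → torsion [2, 4]

Answer: M ≅ ℤ^2 ⊕ ℤ/2 ⊕ ℤ/4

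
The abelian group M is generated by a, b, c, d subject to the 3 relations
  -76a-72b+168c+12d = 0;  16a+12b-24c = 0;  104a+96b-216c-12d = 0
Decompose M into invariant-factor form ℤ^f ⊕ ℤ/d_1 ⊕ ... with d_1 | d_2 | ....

rank_ℚ(R)=3; free=4−3=1
SNF(R) diag = [4, 12, 12] → torsion [4, 12, 12]

Answer: M ≅ ℤ^1 ⊕ ℤ/4 ⊕ ℤ/12 ⊕ ℤ/12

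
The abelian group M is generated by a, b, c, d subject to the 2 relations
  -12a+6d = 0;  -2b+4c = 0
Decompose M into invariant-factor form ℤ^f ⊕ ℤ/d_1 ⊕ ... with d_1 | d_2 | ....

rank_ℚ(R)=2; free=4−2=2
SNF(R) diag = [2, 6] → torsion [2, 6]

Answer: M ≅ ℤ^2 ⊕ ℤ/2 ⊕ ℤ/6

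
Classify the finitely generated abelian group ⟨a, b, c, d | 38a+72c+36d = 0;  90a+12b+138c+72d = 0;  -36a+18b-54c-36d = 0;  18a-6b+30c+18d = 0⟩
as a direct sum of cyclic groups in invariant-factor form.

rank_ℚ(R)=4; free=4−4=0
SNF(R) diag = [2, 6, 18, 18] → torsion [2, 6, 18, 18]

Answer: M ≅ ℤ/2 ⊕ ℤ/6 ⊕ ℤ/18 ⊕ ℤ/18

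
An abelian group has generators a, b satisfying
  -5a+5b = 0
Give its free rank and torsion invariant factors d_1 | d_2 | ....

Answer: M ≅ ℤ^1 ⊕ ℤ/5

Derivation:
rank_ℚ(R)=1; free=2−1=1
SNF(R) diag = [5] → torsion [5]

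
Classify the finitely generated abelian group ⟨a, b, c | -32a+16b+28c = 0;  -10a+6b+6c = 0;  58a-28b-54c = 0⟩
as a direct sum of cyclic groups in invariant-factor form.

rank_ℚ(R)=3; free=3−3=0
SNF(R) diag = [2, 2, 4] → torsion [2, 2, 4]

Answer: M ≅ ℤ/2 ⊕ ℤ/2 ⊕ ℤ/4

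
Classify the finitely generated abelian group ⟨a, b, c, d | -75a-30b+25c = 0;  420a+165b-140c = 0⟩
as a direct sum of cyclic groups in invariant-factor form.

Answer: M ≅ ℤ^2 ⊕ ℤ/5 ⊕ ℤ/15

Derivation:
rank_ℚ(R)=2; free=4−2=2
SNF(R) diag = [5, 15] → torsion [5, 15]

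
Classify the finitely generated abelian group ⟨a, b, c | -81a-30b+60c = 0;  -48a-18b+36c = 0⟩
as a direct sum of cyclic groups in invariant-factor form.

rank_ℚ(R)=2; free=3−2=1
SNF(R) diag = [3, 6] → torsion [3, 6]

Answer: M ≅ ℤ^1 ⊕ ℤ/3 ⊕ ℤ/6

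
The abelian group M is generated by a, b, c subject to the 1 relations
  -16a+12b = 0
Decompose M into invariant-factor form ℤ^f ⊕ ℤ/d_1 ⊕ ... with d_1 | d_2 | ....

rank_ℚ(R)=1; free=3−1=2
SNF(R) diag = [4] → torsion [4]

Answer: M ≅ ℤ^2 ⊕ ℤ/4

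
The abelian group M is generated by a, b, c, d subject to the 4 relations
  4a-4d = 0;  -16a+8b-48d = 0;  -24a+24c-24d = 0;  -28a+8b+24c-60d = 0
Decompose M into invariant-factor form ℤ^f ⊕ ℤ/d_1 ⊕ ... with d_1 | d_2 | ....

Answer: M ≅ ℤ/4 ⊕ ℤ/8 ⊕ ℤ/24 ⊕ ℤ/24

Derivation:
rank_ℚ(R)=4; free=4−4=0
SNF(R) diag = [4, 8, 24, 24] → torsion [4, 8, 24, 24]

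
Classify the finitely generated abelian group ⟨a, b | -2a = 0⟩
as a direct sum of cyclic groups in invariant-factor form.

Answer: M ≅ ℤ^1 ⊕ ℤ/2

Derivation:
rank_ℚ(R)=1; free=2−1=1
SNF(R) diag = [2] → torsion [2]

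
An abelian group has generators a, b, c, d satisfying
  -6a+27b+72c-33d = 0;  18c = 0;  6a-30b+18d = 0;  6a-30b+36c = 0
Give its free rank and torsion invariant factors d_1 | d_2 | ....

rank_ℚ(R)=4; free=4−4=0
SNF(R) diag = [3, 6, 18, 18] → torsion [3, 6, 18, 18]

Answer: M ≅ ℤ/3 ⊕ ℤ/6 ⊕ ℤ/18 ⊕ ℤ/18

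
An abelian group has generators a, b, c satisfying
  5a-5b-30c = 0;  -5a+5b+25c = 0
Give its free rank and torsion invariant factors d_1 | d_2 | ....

rank_ℚ(R)=2; free=3−2=1
SNF(R) diag = [5, 5] → torsion [5, 5]

Answer: M ≅ ℤ^1 ⊕ ℤ/5 ⊕ ℤ/5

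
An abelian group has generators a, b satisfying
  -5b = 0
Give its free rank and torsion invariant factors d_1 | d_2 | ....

rank_ℚ(R)=1; free=2−1=1
SNF(R) diag = [5] → torsion [5]

Answer: M ≅ ℤ^1 ⊕ ℤ/5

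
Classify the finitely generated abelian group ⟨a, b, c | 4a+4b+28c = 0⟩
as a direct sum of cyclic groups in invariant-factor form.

rank_ℚ(R)=1; free=3−1=2
SNF(R) diag = [4] → torsion [4]

Answer: M ≅ ℤ^2 ⊕ ℤ/4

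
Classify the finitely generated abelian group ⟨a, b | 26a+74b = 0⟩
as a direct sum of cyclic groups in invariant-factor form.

Answer: M ≅ ℤ^1 ⊕ ℤ/2

Derivation:
rank_ℚ(R)=1; free=2−1=1
SNF(R) diag = [2] → torsion [2]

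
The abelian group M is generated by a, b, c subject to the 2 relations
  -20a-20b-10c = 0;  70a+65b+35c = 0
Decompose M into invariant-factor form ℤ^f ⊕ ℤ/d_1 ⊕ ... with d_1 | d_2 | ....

rank_ℚ(R)=2; free=3−2=1
SNF(R) diag = [5, 10] → torsion [5, 10]

Answer: M ≅ ℤ^1 ⊕ ℤ/5 ⊕ ℤ/10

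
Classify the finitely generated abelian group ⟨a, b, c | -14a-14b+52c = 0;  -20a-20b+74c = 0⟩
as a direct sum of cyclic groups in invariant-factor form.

rank_ℚ(R)=2; free=3−2=1
SNF(R) diag = [2, 2] → torsion [2, 2]

Answer: M ≅ ℤ^1 ⊕ ℤ/2 ⊕ ℤ/2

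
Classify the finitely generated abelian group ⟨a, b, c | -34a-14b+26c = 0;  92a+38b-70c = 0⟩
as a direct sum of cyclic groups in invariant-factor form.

Answer: M ≅ ℤ^1 ⊕ ℤ/2 ⊕ ℤ/2

Derivation:
rank_ℚ(R)=2; free=3−2=1
SNF(R) diag = [2, 2] → torsion [2, 2]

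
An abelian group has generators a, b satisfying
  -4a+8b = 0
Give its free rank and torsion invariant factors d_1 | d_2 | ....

rank_ℚ(R)=1; free=2−1=1
SNF(R) diag = [4] → torsion [4]

Answer: M ≅ ℤ^1 ⊕ ℤ/4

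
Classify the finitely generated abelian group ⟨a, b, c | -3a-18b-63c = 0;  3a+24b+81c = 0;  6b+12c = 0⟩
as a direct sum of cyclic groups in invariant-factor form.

Answer: M ≅ ℤ/3 ⊕ ℤ/6 ⊕ ℤ/6

Derivation:
rank_ℚ(R)=3; free=3−3=0
SNF(R) diag = [3, 6, 6] → torsion [3, 6, 6]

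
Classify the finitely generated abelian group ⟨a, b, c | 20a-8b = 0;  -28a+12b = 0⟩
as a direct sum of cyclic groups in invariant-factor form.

Answer: M ≅ ℤ^1 ⊕ ℤ/4 ⊕ ℤ/4

Derivation:
rank_ℚ(R)=2; free=3−2=1
SNF(R) diag = [4, 4] → torsion [4, 4]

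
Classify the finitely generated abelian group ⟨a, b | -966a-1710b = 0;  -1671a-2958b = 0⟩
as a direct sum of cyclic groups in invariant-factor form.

Answer: M ≅ ℤ/3 ⊕ ℤ/6

Derivation:
rank_ℚ(R)=2; free=2−2=0
SNF(R) diag = [3, 6] → torsion [3, 6]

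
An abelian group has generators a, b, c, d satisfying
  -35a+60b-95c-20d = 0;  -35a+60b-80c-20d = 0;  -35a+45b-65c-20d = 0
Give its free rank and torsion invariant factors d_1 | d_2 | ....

Answer: M ≅ ℤ^1 ⊕ ℤ/5 ⊕ ℤ/15 ⊕ ℤ/15

Derivation:
rank_ℚ(R)=3; free=4−3=1
SNF(R) diag = [5, 15, 15] → torsion [5, 15, 15]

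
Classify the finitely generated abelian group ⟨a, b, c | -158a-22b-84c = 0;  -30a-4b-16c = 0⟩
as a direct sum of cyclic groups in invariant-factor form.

Answer: M ≅ ℤ^1 ⊕ ℤ/2 ⊕ ℤ/2

Derivation:
rank_ℚ(R)=2; free=3−2=1
SNF(R) diag = [2, 2] → torsion [2, 2]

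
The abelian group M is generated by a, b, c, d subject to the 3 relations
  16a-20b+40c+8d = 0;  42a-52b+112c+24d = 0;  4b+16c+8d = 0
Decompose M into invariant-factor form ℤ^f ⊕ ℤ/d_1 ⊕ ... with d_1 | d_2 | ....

Answer: M ≅ ℤ^1 ⊕ ℤ/2 ⊕ ℤ/4 ⊕ ℤ/8

Derivation:
rank_ℚ(R)=3; free=4−3=1
SNF(R) diag = [2, 4, 8] → torsion [2, 4, 8]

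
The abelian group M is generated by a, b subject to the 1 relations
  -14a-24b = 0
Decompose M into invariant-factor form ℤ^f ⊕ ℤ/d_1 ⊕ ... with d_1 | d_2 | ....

Answer: M ≅ ℤ^1 ⊕ ℤ/2

Derivation:
rank_ℚ(R)=1; free=2−1=1
SNF(R) diag = [2] → torsion [2]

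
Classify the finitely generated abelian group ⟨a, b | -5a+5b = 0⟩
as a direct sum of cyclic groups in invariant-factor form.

rank_ℚ(R)=1; free=2−1=1
SNF(R) diag = [5] → torsion [5]

Answer: M ≅ ℤ^1 ⊕ ℤ/5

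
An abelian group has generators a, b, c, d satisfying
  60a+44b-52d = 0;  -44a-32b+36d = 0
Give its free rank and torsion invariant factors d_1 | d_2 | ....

rank_ℚ(R)=2; free=4−2=2
SNF(R) diag = [4, 4] → torsion [4, 4]

Answer: M ≅ ℤ^2 ⊕ ℤ/4 ⊕ ℤ/4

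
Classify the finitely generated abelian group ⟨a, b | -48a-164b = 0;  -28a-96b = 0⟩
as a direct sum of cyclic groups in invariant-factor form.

rank_ℚ(R)=2; free=2−2=0
SNF(R) diag = [4, 4] → torsion [4, 4]

Answer: M ≅ ℤ/4 ⊕ ℤ/4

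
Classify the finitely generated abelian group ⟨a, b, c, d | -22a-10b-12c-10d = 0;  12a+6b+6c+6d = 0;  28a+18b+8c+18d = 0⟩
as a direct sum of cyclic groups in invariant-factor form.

rank_ℚ(R)=3; free=4−3=1
SNF(R) diag = [2, 2, 6] → torsion [2, 2, 6]

Answer: M ≅ ℤ^1 ⊕ ℤ/2 ⊕ ℤ/2 ⊕ ℤ/6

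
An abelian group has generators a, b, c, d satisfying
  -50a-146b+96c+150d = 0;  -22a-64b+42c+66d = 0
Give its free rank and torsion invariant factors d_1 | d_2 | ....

Answer: M ≅ ℤ^2 ⊕ ℤ/2 ⊕ ℤ/6

Derivation:
rank_ℚ(R)=2; free=4−2=2
SNF(R) diag = [2, 6] → torsion [2, 6]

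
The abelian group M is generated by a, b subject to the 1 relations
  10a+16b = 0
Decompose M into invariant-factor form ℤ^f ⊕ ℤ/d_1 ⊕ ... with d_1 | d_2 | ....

Answer: M ≅ ℤ^1 ⊕ ℤ/2

Derivation:
rank_ℚ(R)=1; free=2−1=1
SNF(R) diag = [2] → torsion [2]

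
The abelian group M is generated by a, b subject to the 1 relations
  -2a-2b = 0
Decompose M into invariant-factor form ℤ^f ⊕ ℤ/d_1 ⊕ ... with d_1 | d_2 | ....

Answer: M ≅ ℤ^1 ⊕ ℤ/2

Derivation:
rank_ℚ(R)=1; free=2−1=1
SNF(R) diag = [2] → torsion [2]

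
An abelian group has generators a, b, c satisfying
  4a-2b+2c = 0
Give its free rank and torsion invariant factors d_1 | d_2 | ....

rank_ℚ(R)=1; free=3−1=2
SNF(R) diag = [2] → torsion [2]

Answer: M ≅ ℤ^2 ⊕ ℤ/2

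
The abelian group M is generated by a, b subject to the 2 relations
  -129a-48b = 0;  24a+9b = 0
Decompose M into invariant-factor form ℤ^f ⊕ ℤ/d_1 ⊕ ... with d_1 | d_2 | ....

rank_ℚ(R)=2; free=2−2=0
SNF(R) diag = [3, 3] → torsion [3, 3]

Answer: M ≅ ℤ/3 ⊕ ℤ/3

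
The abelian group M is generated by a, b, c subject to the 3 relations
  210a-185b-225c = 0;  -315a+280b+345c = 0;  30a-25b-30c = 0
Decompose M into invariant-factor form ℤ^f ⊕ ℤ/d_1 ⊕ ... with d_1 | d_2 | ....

Answer: M ≅ ℤ/5 ⊕ ℤ/15 ⊕ ℤ/15

Derivation:
rank_ℚ(R)=3; free=3−3=0
SNF(R) diag = [5, 15, 15] → torsion [5, 15, 15]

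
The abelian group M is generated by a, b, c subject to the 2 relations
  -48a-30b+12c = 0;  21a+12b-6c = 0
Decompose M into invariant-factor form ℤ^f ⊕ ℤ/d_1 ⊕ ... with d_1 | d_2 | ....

rank_ℚ(R)=2; free=3−2=1
SNF(R) diag = [3, 6] → torsion [3, 6]

Answer: M ≅ ℤ^1 ⊕ ℤ/3 ⊕ ℤ/6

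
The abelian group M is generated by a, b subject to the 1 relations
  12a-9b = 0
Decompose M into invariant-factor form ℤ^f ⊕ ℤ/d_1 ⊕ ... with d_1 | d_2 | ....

Answer: M ≅ ℤ^1 ⊕ ℤ/3

Derivation:
rank_ℚ(R)=1; free=2−1=1
SNF(R) diag = [3] → torsion [3]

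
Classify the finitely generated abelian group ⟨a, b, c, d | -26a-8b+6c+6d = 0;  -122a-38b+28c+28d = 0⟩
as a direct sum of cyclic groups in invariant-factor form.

rank_ℚ(R)=2; free=4−2=2
SNF(R) diag = [2, 2] → torsion [2, 2]

Answer: M ≅ ℤ^2 ⊕ ℤ/2 ⊕ ℤ/2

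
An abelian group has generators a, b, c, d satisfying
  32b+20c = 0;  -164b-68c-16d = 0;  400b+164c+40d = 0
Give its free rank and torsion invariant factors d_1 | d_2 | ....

rank_ℚ(R)=3; free=4−3=1
SNF(R) diag = [4, 4, 8] → torsion [4, 4, 8]

Answer: M ≅ ℤ^1 ⊕ ℤ/4 ⊕ ℤ/4 ⊕ ℤ/8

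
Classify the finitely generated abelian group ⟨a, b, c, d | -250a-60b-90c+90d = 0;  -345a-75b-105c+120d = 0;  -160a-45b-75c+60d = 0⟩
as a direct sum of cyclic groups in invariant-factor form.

Answer: M ≅ ℤ^1 ⊕ ℤ/5 ⊕ ℤ/15 ⊕ ℤ/30

Derivation:
rank_ℚ(R)=3; free=4−3=1
SNF(R) diag = [5, 15, 30] → torsion [5, 15, 30]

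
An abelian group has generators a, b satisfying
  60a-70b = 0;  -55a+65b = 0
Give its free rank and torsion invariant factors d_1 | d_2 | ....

rank_ℚ(R)=2; free=2−2=0
SNF(R) diag = [5, 10] → torsion [5, 10]

Answer: M ≅ ℤ/5 ⊕ ℤ/10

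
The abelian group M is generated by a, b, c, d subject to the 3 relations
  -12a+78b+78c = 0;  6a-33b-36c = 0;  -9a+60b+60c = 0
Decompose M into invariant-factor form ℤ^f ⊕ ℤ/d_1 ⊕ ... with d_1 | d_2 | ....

Answer: M ≅ ℤ^1 ⊕ ℤ/3 ⊕ ℤ/3 ⊕ ℤ/6

Derivation:
rank_ℚ(R)=3; free=4−3=1
SNF(R) diag = [3, 3, 6] → torsion [3, 3, 6]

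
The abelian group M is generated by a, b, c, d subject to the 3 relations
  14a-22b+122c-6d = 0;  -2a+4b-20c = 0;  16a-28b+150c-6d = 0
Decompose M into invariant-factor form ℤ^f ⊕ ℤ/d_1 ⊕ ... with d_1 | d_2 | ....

rank_ℚ(R)=3; free=4−3=1
SNF(R) diag = [2, 2, 6] → torsion [2, 2, 6]

Answer: M ≅ ℤ^1 ⊕ ℤ/2 ⊕ ℤ/2 ⊕ ℤ/6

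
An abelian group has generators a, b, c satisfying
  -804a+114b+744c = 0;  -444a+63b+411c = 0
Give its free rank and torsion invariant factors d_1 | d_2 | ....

rank_ℚ(R)=2; free=3−2=1
SNF(R) diag = [3, 6] → torsion [3, 6]

Answer: M ≅ ℤ^1 ⊕ ℤ/3 ⊕ ℤ/6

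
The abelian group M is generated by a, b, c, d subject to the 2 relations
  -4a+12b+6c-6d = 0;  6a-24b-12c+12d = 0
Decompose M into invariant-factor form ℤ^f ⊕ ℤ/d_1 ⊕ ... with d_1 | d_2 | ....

Answer: M ≅ ℤ^2 ⊕ ℤ/2 ⊕ ℤ/6

Derivation:
rank_ℚ(R)=2; free=4−2=2
SNF(R) diag = [2, 6] → torsion [2, 6]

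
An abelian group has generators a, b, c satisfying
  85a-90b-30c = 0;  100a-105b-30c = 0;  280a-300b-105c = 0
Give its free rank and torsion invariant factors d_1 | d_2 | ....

rank_ℚ(R)=3; free=3−3=0
SNF(R) diag = [5, 15, 15] → torsion [5, 15, 15]

Answer: M ≅ ℤ/5 ⊕ ℤ/15 ⊕ ℤ/15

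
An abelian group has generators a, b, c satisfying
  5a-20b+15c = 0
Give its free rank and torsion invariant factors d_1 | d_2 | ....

Answer: M ≅ ℤ^2 ⊕ ℤ/5

Derivation:
rank_ℚ(R)=1; free=3−1=2
SNF(R) diag = [5] → torsion [5]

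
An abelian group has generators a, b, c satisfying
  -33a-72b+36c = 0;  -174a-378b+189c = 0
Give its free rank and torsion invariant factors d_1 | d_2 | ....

Answer: M ≅ ℤ^1 ⊕ ℤ/3 ⊕ ℤ/9

Derivation:
rank_ℚ(R)=2; free=3−2=1
SNF(R) diag = [3, 9] → torsion [3, 9]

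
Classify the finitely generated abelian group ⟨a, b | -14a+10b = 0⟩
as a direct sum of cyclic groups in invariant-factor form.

rank_ℚ(R)=1; free=2−1=1
SNF(R) diag = [2] → torsion [2]

Answer: M ≅ ℤ^1 ⊕ ℤ/2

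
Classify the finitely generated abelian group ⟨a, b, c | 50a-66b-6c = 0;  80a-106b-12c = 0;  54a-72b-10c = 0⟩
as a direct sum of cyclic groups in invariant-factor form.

rank_ℚ(R)=3; free=3−3=0
SNF(R) diag = [2, 2, 4] → torsion [2, 2, 4]

Answer: M ≅ ℤ/2 ⊕ ℤ/2 ⊕ ℤ/4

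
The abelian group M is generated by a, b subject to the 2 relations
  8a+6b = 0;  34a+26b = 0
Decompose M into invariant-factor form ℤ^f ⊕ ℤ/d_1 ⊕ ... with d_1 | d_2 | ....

Answer: M ≅ ℤ/2 ⊕ ℤ/2

Derivation:
rank_ℚ(R)=2; free=2−2=0
SNF(R) diag = [2, 2] → torsion [2, 2]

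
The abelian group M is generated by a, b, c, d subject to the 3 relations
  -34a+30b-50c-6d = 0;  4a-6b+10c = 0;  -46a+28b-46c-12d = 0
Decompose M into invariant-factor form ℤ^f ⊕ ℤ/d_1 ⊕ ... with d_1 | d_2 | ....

rank_ℚ(R)=3; free=4−3=1
SNF(R) diag = [2, 2, 2] → torsion [2, 2, 2]

Answer: M ≅ ℤ^1 ⊕ ℤ/2 ⊕ ℤ/2 ⊕ ℤ/2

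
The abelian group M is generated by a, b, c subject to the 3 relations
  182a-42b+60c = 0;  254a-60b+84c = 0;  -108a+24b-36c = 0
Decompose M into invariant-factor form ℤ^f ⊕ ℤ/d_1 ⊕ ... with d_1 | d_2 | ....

rank_ℚ(R)=3; free=3−3=0
SNF(R) diag = [2, 6, 12] → torsion [2, 6, 12]

Answer: M ≅ ℤ/2 ⊕ ℤ/6 ⊕ ℤ/12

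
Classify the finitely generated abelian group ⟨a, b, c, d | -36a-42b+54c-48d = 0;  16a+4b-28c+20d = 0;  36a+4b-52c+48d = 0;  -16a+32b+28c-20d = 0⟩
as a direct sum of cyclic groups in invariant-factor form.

Answer: M ≅ ℤ/2 ⊕ ℤ/4 ⊕ ℤ/12 ⊕ ℤ/36

Derivation:
rank_ℚ(R)=4; free=4−4=0
SNF(R) diag = [2, 4, 12, 36] → torsion [2, 4, 12, 36]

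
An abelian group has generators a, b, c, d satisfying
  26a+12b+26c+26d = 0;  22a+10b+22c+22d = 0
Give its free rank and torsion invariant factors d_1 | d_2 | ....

rank_ℚ(R)=2; free=4−2=2
SNF(R) diag = [2, 2] → torsion [2, 2]

Answer: M ≅ ℤ^2 ⊕ ℤ/2 ⊕ ℤ/2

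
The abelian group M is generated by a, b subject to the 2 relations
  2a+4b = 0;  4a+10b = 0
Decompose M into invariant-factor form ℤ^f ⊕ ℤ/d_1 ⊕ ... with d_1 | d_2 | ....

rank_ℚ(R)=2; free=2−2=0
SNF(R) diag = [2, 2] → torsion [2, 2]

Answer: M ≅ ℤ/2 ⊕ ℤ/2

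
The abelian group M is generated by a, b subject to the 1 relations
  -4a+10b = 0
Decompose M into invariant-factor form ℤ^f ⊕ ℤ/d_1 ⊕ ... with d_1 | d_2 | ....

Answer: M ≅ ℤ^1 ⊕ ℤ/2

Derivation:
rank_ℚ(R)=1; free=2−1=1
SNF(R) diag = [2] → torsion [2]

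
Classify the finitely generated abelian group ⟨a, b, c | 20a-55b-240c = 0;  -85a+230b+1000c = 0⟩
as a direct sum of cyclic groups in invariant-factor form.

Answer: M ≅ ℤ^1 ⊕ ℤ/5 ⊕ ℤ/5

Derivation:
rank_ℚ(R)=2; free=3−2=1
SNF(R) diag = [5, 5] → torsion [5, 5]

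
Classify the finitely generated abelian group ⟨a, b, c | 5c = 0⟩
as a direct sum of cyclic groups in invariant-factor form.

Answer: M ≅ ℤ^2 ⊕ ℤ/5

Derivation:
rank_ℚ(R)=1; free=3−1=2
SNF(R) diag = [5] → torsion [5]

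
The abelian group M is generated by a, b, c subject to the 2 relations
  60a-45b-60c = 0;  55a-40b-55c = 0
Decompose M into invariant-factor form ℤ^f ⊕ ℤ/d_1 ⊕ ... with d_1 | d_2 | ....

rank_ℚ(R)=2; free=3−2=1
SNF(R) diag = [5, 15] → torsion [5, 15]

Answer: M ≅ ℤ^1 ⊕ ℤ/5 ⊕ ℤ/15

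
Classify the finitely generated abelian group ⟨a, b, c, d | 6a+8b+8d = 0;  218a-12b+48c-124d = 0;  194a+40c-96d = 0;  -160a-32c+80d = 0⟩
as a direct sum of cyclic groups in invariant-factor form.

Answer: M ≅ ℤ/2 ⊕ ℤ/4 ⊕ ℤ/8 ⊕ ℤ/16

Derivation:
rank_ℚ(R)=4; free=4−4=0
SNF(R) diag = [2, 4, 8, 16] → torsion [2, 4, 8, 16]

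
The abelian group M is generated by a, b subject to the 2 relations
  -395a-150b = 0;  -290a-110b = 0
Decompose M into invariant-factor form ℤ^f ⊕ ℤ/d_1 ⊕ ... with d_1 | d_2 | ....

rank_ℚ(R)=2; free=2−2=0
SNF(R) diag = [5, 10] → torsion [5, 10]

Answer: M ≅ ℤ/5 ⊕ ℤ/10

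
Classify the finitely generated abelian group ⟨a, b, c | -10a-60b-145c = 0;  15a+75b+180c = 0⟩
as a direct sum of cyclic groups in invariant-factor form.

rank_ℚ(R)=2; free=3−2=1
SNF(R) diag = [5, 15] → torsion [5, 15]

Answer: M ≅ ℤ^1 ⊕ ℤ/5 ⊕ ℤ/15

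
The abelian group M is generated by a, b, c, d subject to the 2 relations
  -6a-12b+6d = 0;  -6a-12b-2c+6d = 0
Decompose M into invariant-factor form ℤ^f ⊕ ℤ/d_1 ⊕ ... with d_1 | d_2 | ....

rank_ℚ(R)=2; free=4−2=2
SNF(R) diag = [2, 6] → torsion [2, 6]

Answer: M ≅ ℤ^2 ⊕ ℤ/2 ⊕ ℤ/6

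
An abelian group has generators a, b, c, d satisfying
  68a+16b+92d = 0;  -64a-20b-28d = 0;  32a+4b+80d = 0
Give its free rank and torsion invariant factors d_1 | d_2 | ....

rank_ℚ(R)=3; free=4−3=1
SNF(R) diag = [4, 12, 36] → torsion [4, 12, 36]

Answer: M ≅ ℤ^1 ⊕ ℤ/4 ⊕ ℤ/12 ⊕ ℤ/36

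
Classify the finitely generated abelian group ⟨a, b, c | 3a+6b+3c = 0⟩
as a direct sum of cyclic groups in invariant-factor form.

Answer: M ≅ ℤ^2 ⊕ ℤ/3

Derivation:
rank_ℚ(R)=1; free=3−1=2
SNF(R) diag = [3] → torsion [3]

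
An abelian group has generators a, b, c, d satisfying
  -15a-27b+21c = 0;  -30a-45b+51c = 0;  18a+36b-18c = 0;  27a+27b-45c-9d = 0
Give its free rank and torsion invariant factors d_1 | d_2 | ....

rank_ℚ(R)=4; free=4−4=0
SNF(R) diag = [3, 9, 9, 18] → torsion [3, 9, 9, 18]

Answer: M ≅ ℤ/3 ⊕ ℤ/9 ⊕ ℤ/9 ⊕ ℤ/18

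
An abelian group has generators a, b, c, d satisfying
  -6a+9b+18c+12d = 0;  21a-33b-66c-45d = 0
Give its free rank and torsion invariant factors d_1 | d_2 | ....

Answer: M ≅ ℤ^2 ⊕ ℤ/3 ⊕ ℤ/3

Derivation:
rank_ℚ(R)=2; free=4−2=2
SNF(R) diag = [3, 3] → torsion [3, 3]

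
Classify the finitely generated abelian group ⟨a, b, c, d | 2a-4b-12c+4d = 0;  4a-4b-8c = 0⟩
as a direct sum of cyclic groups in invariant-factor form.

Answer: M ≅ ℤ^2 ⊕ ℤ/2 ⊕ ℤ/4

Derivation:
rank_ℚ(R)=2; free=4−2=2
SNF(R) diag = [2, 4] → torsion [2, 4]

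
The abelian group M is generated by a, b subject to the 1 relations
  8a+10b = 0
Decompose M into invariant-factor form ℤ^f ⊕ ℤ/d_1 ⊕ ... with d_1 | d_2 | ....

Answer: M ≅ ℤ^1 ⊕ ℤ/2

Derivation:
rank_ℚ(R)=1; free=2−1=1
SNF(R) diag = [2] → torsion [2]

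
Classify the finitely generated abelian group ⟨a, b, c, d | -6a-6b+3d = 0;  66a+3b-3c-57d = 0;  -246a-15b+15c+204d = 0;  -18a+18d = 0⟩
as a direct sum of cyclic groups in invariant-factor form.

Answer: M ≅ ℤ/3 ⊕ ℤ/3 ⊕ ℤ/6 ⊕ ℤ/18

Derivation:
rank_ℚ(R)=4; free=4−4=0
SNF(R) diag = [3, 3, 6, 18] → torsion [3, 3, 6, 18]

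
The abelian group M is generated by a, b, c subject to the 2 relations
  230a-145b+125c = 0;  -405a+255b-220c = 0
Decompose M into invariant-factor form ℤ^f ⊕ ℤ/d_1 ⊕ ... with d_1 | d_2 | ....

Answer: M ≅ ℤ^1 ⊕ ℤ/5 ⊕ ℤ/5

Derivation:
rank_ℚ(R)=2; free=3−2=1
SNF(R) diag = [5, 5] → torsion [5, 5]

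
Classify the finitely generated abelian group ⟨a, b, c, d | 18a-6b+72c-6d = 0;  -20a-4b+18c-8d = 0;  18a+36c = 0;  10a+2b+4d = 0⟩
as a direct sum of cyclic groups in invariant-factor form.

rank_ℚ(R)=4; free=4−4=0
SNF(R) diag = [2, 6, 18, 18] → torsion [2, 6, 18, 18]

Answer: M ≅ ℤ/2 ⊕ ℤ/6 ⊕ ℤ/18 ⊕ ℤ/18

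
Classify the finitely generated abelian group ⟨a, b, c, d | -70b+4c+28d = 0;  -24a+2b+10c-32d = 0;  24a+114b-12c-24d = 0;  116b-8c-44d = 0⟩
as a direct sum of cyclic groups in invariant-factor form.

Answer: M ≅ ℤ/2 ⊕ ℤ/6 ⊕ ℤ/12 ⊕ ℤ/24

Derivation:
rank_ℚ(R)=4; free=4−4=0
SNF(R) diag = [2, 6, 12, 24] → torsion [2, 6, 12, 24]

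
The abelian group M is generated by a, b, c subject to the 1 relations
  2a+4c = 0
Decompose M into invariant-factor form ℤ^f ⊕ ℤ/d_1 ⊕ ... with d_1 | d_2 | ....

rank_ℚ(R)=1; free=3−1=2
SNF(R) diag = [2] → torsion [2]

Answer: M ≅ ℤ^2 ⊕ ℤ/2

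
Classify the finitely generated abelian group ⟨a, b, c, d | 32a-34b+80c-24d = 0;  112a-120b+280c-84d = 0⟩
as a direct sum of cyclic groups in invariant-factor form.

rank_ℚ(R)=2; free=4−2=2
SNF(R) diag = [2, 4] → torsion [2, 4]

Answer: M ≅ ℤ^2 ⊕ ℤ/2 ⊕ ℤ/4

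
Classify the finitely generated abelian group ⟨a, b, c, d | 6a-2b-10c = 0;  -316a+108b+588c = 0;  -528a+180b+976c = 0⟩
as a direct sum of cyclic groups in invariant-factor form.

Answer: M ≅ ℤ^1 ⊕ ℤ/2 ⊕ ℤ/4 ⊕ ℤ/8

Derivation:
rank_ℚ(R)=3; free=4−3=1
SNF(R) diag = [2, 4, 8] → torsion [2, 4, 8]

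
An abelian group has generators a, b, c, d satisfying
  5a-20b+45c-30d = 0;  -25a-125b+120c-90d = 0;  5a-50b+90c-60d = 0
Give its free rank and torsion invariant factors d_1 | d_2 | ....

rank_ℚ(R)=3; free=4−3=1
SNF(R) diag = [5, 15, 15] → torsion [5, 15, 15]

Answer: M ≅ ℤ^1 ⊕ ℤ/5 ⊕ ℤ/15 ⊕ ℤ/15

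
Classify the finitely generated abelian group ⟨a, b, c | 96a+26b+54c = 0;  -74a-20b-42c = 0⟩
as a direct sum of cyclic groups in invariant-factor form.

rank_ℚ(R)=2; free=3−2=1
SNF(R) diag = [2, 2] → torsion [2, 2]

Answer: M ≅ ℤ^1 ⊕ ℤ/2 ⊕ ℤ/2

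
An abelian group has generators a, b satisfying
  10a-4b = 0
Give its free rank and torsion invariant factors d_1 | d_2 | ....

rank_ℚ(R)=1; free=2−1=1
SNF(R) diag = [2] → torsion [2]

Answer: M ≅ ℤ^1 ⊕ ℤ/2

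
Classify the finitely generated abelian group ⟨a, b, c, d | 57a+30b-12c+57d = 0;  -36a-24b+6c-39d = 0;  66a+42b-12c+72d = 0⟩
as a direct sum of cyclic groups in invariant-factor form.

Answer: M ≅ ℤ^1 ⊕ ℤ/3 ⊕ ℤ/3 ⊕ ℤ/6

Derivation:
rank_ℚ(R)=3; free=4−3=1
SNF(R) diag = [3, 3, 6] → torsion [3, 3, 6]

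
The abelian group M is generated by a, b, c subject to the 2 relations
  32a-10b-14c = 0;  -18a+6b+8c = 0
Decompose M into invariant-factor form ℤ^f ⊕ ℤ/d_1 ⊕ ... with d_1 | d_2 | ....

Answer: M ≅ ℤ^1 ⊕ ℤ/2 ⊕ ℤ/2

Derivation:
rank_ℚ(R)=2; free=3−2=1
SNF(R) diag = [2, 2] → torsion [2, 2]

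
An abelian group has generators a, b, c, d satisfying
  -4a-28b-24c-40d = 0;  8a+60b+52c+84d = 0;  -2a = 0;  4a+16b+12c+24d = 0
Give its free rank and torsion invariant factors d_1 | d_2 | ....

rank_ℚ(R)=4; free=4−4=0
SNF(R) diag = [2, 4, 4, 4] → torsion [2, 4, 4, 4]

Answer: M ≅ ℤ/2 ⊕ ℤ/4 ⊕ ℤ/4 ⊕ ℤ/4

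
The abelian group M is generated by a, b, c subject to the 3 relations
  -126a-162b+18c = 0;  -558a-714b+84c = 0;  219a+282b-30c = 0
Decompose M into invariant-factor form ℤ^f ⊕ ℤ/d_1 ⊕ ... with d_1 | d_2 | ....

rank_ℚ(R)=3; free=3−3=0
SNF(R) diag = [3, 6, 18] → torsion [3, 6, 18]

Answer: M ≅ ℤ/3 ⊕ ℤ/6 ⊕ ℤ/18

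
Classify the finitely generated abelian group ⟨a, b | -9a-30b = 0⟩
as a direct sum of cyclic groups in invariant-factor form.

Answer: M ≅ ℤ^1 ⊕ ℤ/3

Derivation:
rank_ℚ(R)=1; free=2−1=1
SNF(R) diag = [3] → torsion [3]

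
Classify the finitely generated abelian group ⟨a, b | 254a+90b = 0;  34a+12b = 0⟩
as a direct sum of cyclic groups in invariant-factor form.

rank_ℚ(R)=2; free=2−2=0
SNF(R) diag = [2, 6] → torsion [2, 6]

Answer: M ≅ ℤ/2 ⊕ ℤ/6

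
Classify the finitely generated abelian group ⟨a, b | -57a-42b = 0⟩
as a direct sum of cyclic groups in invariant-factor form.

rank_ℚ(R)=1; free=2−1=1
SNF(R) diag = [3] → torsion [3]

Answer: M ≅ ℤ^1 ⊕ ℤ/3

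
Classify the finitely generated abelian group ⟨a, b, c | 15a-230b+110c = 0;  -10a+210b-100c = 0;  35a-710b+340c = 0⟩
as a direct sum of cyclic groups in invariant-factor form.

rank_ℚ(R)=3; free=3−3=0
SNF(R) diag = [5, 10, 30] → torsion [5, 10, 30]

Answer: M ≅ ℤ/5 ⊕ ℤ/10 ⊕ ℤ/30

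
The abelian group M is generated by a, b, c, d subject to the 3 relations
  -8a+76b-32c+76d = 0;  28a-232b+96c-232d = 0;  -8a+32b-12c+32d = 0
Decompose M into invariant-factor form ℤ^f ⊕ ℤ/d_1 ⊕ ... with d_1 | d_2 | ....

rank_ℚ(R)=3; free=4−3=1
SNF(R) diag = [4, 4, 12] → torsion [4, 4, 12]

Answer: M ≅ ℤ^1 ⊕ ℤ/4 ⊕ ℤ/4 ⊕ ℤ/12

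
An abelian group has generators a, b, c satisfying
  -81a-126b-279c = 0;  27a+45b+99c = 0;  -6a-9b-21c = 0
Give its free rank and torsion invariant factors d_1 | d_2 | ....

Answer: M ≅ ℤ/3 ⊕ ℤ/9 ⊕ ℤ/9

Derivation:
rank_ℚ(R)=3; free=3−3=0
SNF(R) diag = [3, 9, 9] → torsion [3, 9, 9]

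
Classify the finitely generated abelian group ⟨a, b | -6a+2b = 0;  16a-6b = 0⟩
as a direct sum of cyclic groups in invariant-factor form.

rank_ℚ(R)=2; free=2−2=0
SNF(R) diag = [2, 2] → torsion [2, 2]

Answer: M ≅ ℤ/2 ⊕ ℤ/2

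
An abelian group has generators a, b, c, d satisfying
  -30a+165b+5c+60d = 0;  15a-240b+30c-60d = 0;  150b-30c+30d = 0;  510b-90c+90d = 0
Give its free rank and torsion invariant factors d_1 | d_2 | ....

rank_ℚ(R)=4; free=4−4=0
SNF(R) diag = [5, 15, 30, 60] → torsion [5, 15, 30, 60]

Answer: M ≅ ℤ/5 ⊕ ℤ/15 ⊕ ℤ/30 ⊕ ℤ/60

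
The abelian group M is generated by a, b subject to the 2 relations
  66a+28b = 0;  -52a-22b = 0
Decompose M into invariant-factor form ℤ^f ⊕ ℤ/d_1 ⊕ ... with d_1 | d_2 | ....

Answer: M ≅ ℤ/2 ⊕ ℤ/2

Derivation:
rank_ℚ(R)=2; free=2−2=0
SNF(R) diag = [2, 2] → torsion [2, 2]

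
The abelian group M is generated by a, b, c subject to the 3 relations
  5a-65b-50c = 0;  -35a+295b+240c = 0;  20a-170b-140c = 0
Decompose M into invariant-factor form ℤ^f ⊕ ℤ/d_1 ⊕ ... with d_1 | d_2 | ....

rank_ℚ(R)=3; free=3−3=0
SNF(R) diag = [5, 10, 30] → torsion [5, 10, 30]

Answer: M ≅ ℤ/5 ⊕ ℤ/10 ⊕ ℤ/30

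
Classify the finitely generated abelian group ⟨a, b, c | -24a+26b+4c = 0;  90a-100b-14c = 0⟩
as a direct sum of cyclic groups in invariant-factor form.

Answer: M ≅ ℤ^1 ⊕ ℤ/2 ⊕ ℤ/6

Derivation:
rank_ℚ(R)=2; free=3−2=1
SNF(R) diag = [2, 6] → torsion [2, 6]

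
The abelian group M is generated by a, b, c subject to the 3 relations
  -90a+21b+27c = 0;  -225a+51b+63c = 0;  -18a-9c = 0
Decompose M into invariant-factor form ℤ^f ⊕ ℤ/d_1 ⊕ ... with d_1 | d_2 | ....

rank_ℚ(R)=3; free=3−3=0
SNF(R) diag = [3, 9, 9] → torsion [3, 9, 9]

Answer: M ≅ ℤ/3 ⊕ ℤ/9 ⊕ ℤ/9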